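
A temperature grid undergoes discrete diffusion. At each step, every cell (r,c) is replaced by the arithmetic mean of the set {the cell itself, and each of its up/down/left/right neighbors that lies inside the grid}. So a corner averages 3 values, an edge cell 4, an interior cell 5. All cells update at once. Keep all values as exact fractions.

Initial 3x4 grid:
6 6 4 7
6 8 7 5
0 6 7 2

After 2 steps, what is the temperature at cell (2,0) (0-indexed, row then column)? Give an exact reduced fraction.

Step 1: cell (2,0) = 4
Step 2: cell (2,0) = 19/4
Full grid after step 2:
  17/3 123/20 353/60 199/36
  27/5 581/100 591/100 429/80
  19/4 427/80 1297/240 185/36

Answer: 19/4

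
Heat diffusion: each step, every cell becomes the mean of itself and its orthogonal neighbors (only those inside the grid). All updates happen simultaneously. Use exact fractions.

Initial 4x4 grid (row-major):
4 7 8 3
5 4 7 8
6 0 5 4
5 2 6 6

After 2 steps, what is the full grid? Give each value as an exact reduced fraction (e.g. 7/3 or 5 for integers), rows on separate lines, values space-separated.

Answer: 95/18 329/60 371/60 217/36
1121/240 249/50 543/100 1439/240
989/240 393/100 247/50 1259/240
139/36 59/15 133/30 95/18

Derivation:
After step 1:
  16/3 23/4 25/4 19/3
  19/4 23/5 32/5 11/2
  4 17/5 22/5 23/4
  13/3 13/4 19/4 16/3
After step 2:
  95/18 329/60 371/60 217/36
  1121/240 249/50 543/100 1439/240
  989/240 393/100 247/50 1259/240
  139/36 59/15 133/30 95/18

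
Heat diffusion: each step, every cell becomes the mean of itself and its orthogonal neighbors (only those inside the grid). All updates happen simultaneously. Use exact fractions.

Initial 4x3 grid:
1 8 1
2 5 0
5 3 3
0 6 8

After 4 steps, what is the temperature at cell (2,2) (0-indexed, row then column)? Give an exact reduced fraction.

Step 1: cell (2,2) = 7/2
Step 2: cell (2,2) = 949/240
Step 3: cell (2,2) = 5459/1440
Step 4: cell (2,2) = 164939/43200
Full grid after step 4:
  88507/25920 578957/172800 28649/8640
  148103/43200 250111/72000 49501/14400
  156539/43200 265841/72000 164939/43200
  19505/5184 688531/172800 20945/5184

Answer: 164939/43200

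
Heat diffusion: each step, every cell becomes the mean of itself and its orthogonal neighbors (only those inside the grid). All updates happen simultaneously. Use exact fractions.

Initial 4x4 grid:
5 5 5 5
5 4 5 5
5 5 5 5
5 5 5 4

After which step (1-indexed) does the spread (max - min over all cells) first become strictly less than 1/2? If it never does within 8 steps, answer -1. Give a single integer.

Answer: 1

Derivation:
Step 1: max=5, min=14/3, spread=1/3
  -> spread < 1/2 first at step 1
Step 2: max=5, min=85/18, spread=5/18
Step 3: max=197/40, min=1039/216, spread=31/270
Step 4: max=17717/3600, min=156083/32400, spread=337/3240
Step 5: max=528847/108000, min=4706909/972000, spread=26357/486000
Step 6: max=1056847/216000, min=5653979/1166400, spread=132487/2916000
Step 7: max=474758111/97200000, min=169951349/34992000, spread=12019637/437400000
Step 8: max=14236041937/2916000000, min=127553439563/26244000000, spread=57093787/2624400000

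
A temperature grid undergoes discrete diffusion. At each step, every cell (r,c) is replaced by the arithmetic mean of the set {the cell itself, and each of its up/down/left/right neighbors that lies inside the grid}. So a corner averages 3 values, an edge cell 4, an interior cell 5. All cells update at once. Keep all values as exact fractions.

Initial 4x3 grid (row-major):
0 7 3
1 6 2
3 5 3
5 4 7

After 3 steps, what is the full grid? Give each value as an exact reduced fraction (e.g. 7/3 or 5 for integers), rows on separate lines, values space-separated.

After step 1:
  8/3 4 4
  5/2 21/5 7/2
  7/2 21/5 17/4
  4 21/4 14/3
After step 2:
  55/18 223/60 23/6
  193/60 92/25 319/80
  71/20 107/25 997/240
  17/4 1087/240 85/18
After step 3:
  899/270 12857/3600 923/240
  1519/450 22657/6000 3131/800
  4589/1200 3029/750 30859/7200
  2959/720 64013/14400 2413/540

Answer: 899/270 12857/3600 923/240
1519/450 22657/6000 3131/800
4589/1200 3029/750 30859/7200
2959/720 64013/14400 2413/540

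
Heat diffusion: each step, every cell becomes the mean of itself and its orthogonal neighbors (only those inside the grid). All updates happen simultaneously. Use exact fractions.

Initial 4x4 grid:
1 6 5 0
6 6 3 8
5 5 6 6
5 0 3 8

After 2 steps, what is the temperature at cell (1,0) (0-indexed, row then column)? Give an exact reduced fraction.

Answer: 1157/240

Derivation:
Step 1: cell (1,0) = 9/2
Step 2: cell (1,0) = 1157/240
Full grid after step 2:
  40/9 263/60 269/60 145/36
  1157/240 121/25 463/100 1271/240
  1049/240 227/50 517/100 1291/240
  71/18 457/120 533/120 203/36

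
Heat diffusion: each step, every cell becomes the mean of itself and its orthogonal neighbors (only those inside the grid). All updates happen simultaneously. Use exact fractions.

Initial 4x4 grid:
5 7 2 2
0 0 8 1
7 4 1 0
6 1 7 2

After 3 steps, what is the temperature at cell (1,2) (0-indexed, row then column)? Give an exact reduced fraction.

Answer: 851/300

Derivation:
Step 1: cell (1,2) = 12/5
Step 2: cell (1,2) = 177/50
Step 3: cell (1,2) = 851/300
Full grid after step 3:
  451/120 8191/2400 24637/7200 364/135
  8371/2400 3641/1000 851/300 20227/7200
  28249/7200 10019/3000 1617/500 1133/480
  4223/1080 27889/7200 1439/480 17/6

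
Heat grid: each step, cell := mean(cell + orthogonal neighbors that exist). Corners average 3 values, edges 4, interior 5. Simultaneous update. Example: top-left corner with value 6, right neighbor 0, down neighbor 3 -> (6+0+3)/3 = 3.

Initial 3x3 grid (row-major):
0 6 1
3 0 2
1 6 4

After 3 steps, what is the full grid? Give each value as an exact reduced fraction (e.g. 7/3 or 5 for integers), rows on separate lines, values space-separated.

After step 1:
  3 7/4 3
  1 17/5 7/4
  10/3 11/4 4
After step 2:
  23/12 223/80 13/6
  161/60 213/100 243/80
  85/36 809/240 17/6
After step 3:
  197/80 10801/4800 959/360
  4091/1800 16811/6000 4067/1600
  6059/2160 38503/14400 1109/360

Answer: 197/80 10801/4800 959/360
4091/1800 16811/6000 4067/1600
6059/2160 38503/14400 1109/360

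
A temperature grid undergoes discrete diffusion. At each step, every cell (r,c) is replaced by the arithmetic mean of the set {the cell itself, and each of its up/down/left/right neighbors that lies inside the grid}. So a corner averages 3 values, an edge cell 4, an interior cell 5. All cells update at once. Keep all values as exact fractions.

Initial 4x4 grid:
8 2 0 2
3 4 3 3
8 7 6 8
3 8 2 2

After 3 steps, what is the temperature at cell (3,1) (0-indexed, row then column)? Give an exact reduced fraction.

Step 1: cell (3,1) = 5
Step 2: cell (3,1) = 673/120
Step 3: cell (3,1) = 18883/3600
Full grid after step 3:
  9113/2160 26951/7200 21487/7200 1513/540
  8939/1800 25751/6000 5683/1500 25117/7200
  9659/1800 15709/3000 9109/2000 2059/480
  6163/1080 18883/3600 391/80 3259/720

Answer: 18883/3600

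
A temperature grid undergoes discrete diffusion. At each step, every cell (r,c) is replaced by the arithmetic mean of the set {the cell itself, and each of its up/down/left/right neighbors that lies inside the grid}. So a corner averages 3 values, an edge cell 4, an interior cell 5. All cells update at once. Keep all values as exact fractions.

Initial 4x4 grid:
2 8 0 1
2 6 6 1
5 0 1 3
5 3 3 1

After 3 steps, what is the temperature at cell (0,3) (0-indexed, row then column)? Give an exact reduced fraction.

Step 1: cell (0,3) = 2/3
Step 2: cell (0,3) = 43/18
Step 3: cell (0,3) = 641/270
Full grid after step 3:
  1409/360 8609/2400 22483/7200 641/270
  2963/800 713/200 4189/1500 17773/7200
  995/288 9397/3000 1013/375 15389/7200
  713/216 4303/1440 17579/7200 1199/540

Answer: 641/270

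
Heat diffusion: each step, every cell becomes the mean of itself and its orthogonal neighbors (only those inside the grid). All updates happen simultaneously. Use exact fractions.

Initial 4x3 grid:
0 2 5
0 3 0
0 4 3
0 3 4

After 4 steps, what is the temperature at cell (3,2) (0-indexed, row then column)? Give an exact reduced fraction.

Step 1: cell (3,2) = 10/3
Step 2: cell (3,2) = 53/18
Step 3: cell (3,2) = 5921/2160
Step 4: cell (3,2) = 329233/129600
Full grid after step 4:
  51557/32400 269737/144000 143789/64800
  339523/216000 29797/15000 249199/108000
  124901/72000 756253/360000 269539/108000
  26887/14400 1939517/864000 329233/129600

Answer: 329233/129600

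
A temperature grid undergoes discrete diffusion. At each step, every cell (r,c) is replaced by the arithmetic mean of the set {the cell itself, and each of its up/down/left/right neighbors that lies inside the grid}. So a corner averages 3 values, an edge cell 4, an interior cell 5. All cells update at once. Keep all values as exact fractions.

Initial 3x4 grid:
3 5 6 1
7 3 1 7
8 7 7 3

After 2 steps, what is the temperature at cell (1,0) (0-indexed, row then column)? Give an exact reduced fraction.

Answer: 1331/240

Derivation:
Step 1: cell (1,0) = 21/4
Step 2: cell (1,0) = 1331/240
Full grid after step 2:
  29/6 171/40 509/120 131/36
  1331/240 503/100 403/100 68/15
  113/18 1361/240 1273/240 79/18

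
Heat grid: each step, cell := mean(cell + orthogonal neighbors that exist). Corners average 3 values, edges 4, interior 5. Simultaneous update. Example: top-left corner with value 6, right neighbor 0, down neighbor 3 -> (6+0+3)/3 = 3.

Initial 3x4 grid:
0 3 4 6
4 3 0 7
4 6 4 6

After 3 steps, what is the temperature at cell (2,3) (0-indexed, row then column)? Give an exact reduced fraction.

Answer: 2539/540

Derivation:
Step 1: cell (2,3) = 17/3
Step 2: cell (2,3) = 173/36
Step 3: cell (2,3) = 2539/540
Full grid after step 3:
  3091/1080 22253/7200 26803/7200 4763/1080
  15497/4800 6843/2000 24089/6000 64951/14400
  502/135 28003/7200 30553/7200 2539/540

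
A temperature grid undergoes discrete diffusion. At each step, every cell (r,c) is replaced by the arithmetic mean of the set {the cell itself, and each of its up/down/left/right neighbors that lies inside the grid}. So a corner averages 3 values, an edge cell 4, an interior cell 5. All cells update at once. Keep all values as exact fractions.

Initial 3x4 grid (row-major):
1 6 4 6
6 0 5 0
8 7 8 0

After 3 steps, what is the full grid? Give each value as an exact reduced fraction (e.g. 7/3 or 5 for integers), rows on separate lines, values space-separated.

After step 1:
  13/3 11/4 21/4 10/3
  15/4 24/5 17/5 11/4
  7 23/4 5 8/3
After step 2:
  65/18 257/60 221/60 34/9
  1193/240 409/100 106/25 243/80
  11/2 451/80 1009/240 125/36
After step 3:
  9263/2160 14101/3600 7193/1800 7559/2160
  65419/14400 13933/3000 3851/1000 5811/1600
  1933/360 11659/2400 31597/7200 3857/1080

Answer: 9263/2160 14101/3600 7193/1800 7559/2160
65419/14400 13933/3000 3851/1000 5811/1600
1933/360 11659/2400 31597/7200 3857/1080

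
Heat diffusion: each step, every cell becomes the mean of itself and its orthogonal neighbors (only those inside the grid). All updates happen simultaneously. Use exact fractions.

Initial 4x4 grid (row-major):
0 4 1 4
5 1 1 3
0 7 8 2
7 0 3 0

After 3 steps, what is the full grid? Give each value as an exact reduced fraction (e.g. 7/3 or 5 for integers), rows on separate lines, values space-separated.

After step 1:
  3 3/2 5/2 8/3
  3/2 18/5 14/5 5/2
  19/4 16/5 21/5 13/4
  7/3 17/4 11/4 5/3
After step 2:
  2 53/20 71/30 23/9
  257/80 63/25 78/25 673/240
  707/240 4 81/25 697/240
  34/9 47/15 193/60 23/9
After step 3:
  629/240 2861/1200 9623/3600 5563/2160
  6407/2400 6201/2000 16861/6000 20491/7200
  5017/1440 19007/6000 19777/6000 20707/7200
  7097/2160 2543/720 10931/3600 6247/2160

Answer: 629/240 2861/1200 9623/3600 5563/2160
6407/2400 6201/2000 16861/6000 20491/7200
5017/1440 19007/6000 19777/6000 20707/7200
7097/2160 2543/720 10931/3600 6247/2160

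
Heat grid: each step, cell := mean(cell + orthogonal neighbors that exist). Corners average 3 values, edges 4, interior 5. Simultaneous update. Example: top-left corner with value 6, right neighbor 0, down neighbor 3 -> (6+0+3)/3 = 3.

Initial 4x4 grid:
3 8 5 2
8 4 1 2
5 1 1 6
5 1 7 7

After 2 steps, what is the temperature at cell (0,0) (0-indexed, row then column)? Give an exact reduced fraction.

Answer: 49/9

Derivation:
Step 1: cell (0,0) = 19/3
Step 2: cell (0,0) = 49/9
Full grid after step 2:
  49/9 74/15 73/20 13/4
  1229/240 97/25 339/100 247/80
  949/240 73/20 81/25 997/240
  143/36 407/120 521/120 44/9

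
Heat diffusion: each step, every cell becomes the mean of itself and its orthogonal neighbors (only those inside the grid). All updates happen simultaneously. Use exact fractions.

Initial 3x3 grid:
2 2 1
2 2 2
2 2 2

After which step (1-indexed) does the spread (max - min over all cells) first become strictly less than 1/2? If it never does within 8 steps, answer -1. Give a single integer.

Answer: 1

Derivation:
Step 1: max=2, min=5/3, spread=1/3
  -> spread < 1/2 first at step 1
Step 2: max=2, min=31/18, spread=5/18
Step 3: max=2, min=391/216, spread=41/216
Step 4: max=709/360, min=23789/12960, spread=347/2592
Step 5: max=7043/3600, min=1448263/777600, spread=2921/31104
Step 6: max=838517/432000, min=87483461/46656000, spread=24611/373248
Step 7: max=18783259/9720000, min=5279997967/2799360000, spread=207329/4478976
Step 8: max=997998401/518400000, min=317893247549/167961600000, spread=1746635/53747712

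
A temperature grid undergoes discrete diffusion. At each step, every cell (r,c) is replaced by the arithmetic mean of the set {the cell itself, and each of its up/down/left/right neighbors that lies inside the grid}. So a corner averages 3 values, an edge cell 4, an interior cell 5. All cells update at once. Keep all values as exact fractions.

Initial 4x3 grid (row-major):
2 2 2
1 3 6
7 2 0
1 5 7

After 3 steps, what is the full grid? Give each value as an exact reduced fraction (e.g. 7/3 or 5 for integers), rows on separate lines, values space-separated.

After step 1:
  5/3 9/4 10/3
  13/4 14/5 11/4
  11/4 17/5 15/4
  13/3 15/4 4
After step 2:
  43/18 201/80 25/9
  157/60 289/100 379/120
  103/30 329/100 139/40
  65/18 929/240 23/6
After step 3:
  5413/2160 12683/4800 6083/2160
  2549/900 5787/2000 11071/3600
  1457/450 20351/6000 4127/1200
  7859/2160 52579/14400 2683/720

Answer: 5413/2160 12683/4800 6083/2160
2549/900 5787/2000 11071/3600
1457/450 20351/6000 4127/1200
7859/2160 52579/14400 2683/720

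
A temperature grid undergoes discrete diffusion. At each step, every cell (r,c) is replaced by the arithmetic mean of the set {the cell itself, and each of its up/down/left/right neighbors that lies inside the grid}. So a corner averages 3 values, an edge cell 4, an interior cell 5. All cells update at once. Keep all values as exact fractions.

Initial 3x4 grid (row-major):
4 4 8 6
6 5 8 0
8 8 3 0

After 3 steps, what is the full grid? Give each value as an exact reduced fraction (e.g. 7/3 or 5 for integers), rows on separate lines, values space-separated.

After step 1:
  14/3 21/4 13/2 14/3
  23/4 31/5 24/5 7/2
  22/3 6 19/4 1
After step 2:
  47/9 1357/240 1273/240 44/9
  479/80 28/5 103/20 419/120
  229/36 1457/240 331/80 37/12
After step 3:
  6071/1080 7841/1440 7559/1440 9853/2160
  5561/960 2277/400 1421/300 5981/1440
  6631/1080 7981/1440 2213/480 857/240

Answer: 6071/1080 7841/1440 7559/1440 9853/2160
5561/960 2277/400 1421/300 5981/1440
6631/1080 7981/1440 2213/480 857/240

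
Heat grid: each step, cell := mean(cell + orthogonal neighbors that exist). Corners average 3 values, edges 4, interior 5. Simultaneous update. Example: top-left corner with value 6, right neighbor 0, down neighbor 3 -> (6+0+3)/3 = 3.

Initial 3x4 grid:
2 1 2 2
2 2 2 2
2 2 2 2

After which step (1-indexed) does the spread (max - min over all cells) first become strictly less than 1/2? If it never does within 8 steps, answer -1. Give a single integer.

Answer: 1

Derivation:
Step 1: max=2, min=5/3, spread=1/3
  -> spread < 1/2 first at step 1
Step 2: max=2, min=209/120, spread=31/120
Step 3: max=2, min=1949/1080, spread=211/1080
Step 4: max=3553/1800, min=199103/108000, spread=14077/108000
Step 5: max=212317/108000, min=1803593/972000, spread=5363/48600
Step 6: max=117131/60000, min=54579191/29160000, spread=93859/1166400
Step 7: max=189063533/97200000, min=3288925519/1749600000, spread=4568723/69984000
Step 8: max=5650381111/2916000000, min=198171564371/104976000000, spread=8387449/167961600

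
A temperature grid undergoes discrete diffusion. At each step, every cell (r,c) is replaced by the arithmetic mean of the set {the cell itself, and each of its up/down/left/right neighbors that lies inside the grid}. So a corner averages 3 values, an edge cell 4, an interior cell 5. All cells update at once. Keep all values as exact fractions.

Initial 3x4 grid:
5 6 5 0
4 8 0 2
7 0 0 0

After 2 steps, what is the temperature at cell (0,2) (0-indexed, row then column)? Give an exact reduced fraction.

Answer: 169/48

Derivation:
Step 1: cell (0,2) = 11/4
Step 2: cell (0,2) = 169/48
Full grid after step 2:
  17/3 347/80 169/48 67/36
  137/30 447/100 197/100 13/8
  161/36 661/240 89/48 7/18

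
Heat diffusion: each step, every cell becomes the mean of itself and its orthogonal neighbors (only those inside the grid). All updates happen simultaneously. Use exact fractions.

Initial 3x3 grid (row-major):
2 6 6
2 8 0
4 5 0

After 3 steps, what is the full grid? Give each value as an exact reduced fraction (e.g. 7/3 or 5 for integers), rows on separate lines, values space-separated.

Answer: 4441/1080 30887/7200 179/45
817/200 22963/6000 27187/7200
8077/2160 53449/14400 7147/2160

Derivation:
After step 1:
  10/3 11/2 4
  4 21/5 7/2
  11/3 17/4 5/3
After step 2:
  77/18 511/120 13/3
  19/5 429/100 401/120
  143/36 827/240 113/36
After step 3:
  4441/1080 30887/7200 179/45
  817/200 22963/6000 27187/7200
  8077/2160 53449/14400 7147/2160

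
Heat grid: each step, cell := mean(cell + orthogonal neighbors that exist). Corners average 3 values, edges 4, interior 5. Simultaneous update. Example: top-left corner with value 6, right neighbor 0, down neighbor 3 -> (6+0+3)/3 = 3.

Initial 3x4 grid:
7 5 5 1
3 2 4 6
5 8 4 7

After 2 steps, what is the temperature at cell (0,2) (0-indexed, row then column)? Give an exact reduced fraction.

Answer: 167/40

Derivation:
Step 1: cell (0,2) = 15/4
Step 2: cell (0,2) = 167/40
Full grid after step 2:
  14/3 179/40 167/40 49/12
  1139/240 447/100 113/25 551/120
  43/9 607/120 611/120 191/36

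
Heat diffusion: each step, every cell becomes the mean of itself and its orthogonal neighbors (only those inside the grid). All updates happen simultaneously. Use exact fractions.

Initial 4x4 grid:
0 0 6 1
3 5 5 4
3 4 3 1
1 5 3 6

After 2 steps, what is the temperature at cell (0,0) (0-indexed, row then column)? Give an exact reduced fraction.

Step 1: cell (0,0) = 1
Step 2: cell (0,0) = 13/6
Full grid after step 2:
  13/6 203/80 841/240 113/36
  99/40 7/2 339/100 871/240
  25/8 83/25 391/100 767/240
  3 29/8 421/120 133/36

Answer: 13/6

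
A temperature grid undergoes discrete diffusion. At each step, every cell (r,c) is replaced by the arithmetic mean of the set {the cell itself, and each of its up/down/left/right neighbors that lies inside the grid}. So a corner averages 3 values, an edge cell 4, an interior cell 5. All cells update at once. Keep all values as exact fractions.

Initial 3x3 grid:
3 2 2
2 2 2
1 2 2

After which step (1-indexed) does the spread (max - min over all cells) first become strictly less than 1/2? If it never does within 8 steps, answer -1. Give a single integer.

Answer: 2

Derivation:
Step 1: max=7/3, min=5/3, spread=2/3
Step 2: max=79/36, min=65/36, spread=7/18
  -> spread < 1/2 first at step 2
Step 3: max=913/432, min=815/432, spread=49/216
Step 4: max=14335/6912, min=13313/6912, spread=511/3456
Step 5: max=170197/82944, min=161579/82944, spread=4309/41472
Step 6: max=2026951/995328, min=1954361/995328, spread=36295/497664
Step 7: max=24193645/11943936, min=23582099/11943936, spread=305773/5971968
Step 8: max=289230415/143327232, min=284078513/143327232, spread=2575951/71663616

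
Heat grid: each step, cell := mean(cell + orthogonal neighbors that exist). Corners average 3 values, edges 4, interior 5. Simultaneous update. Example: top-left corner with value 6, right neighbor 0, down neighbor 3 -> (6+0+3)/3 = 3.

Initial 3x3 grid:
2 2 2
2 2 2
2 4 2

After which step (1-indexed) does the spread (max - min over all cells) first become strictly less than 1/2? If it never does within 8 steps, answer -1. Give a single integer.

Step 1: max=8/3, min=2, spread=2/3
Step 2: max=307/120, min=2, spread=67/120
Step 3: max=2597/1080, min=207/100, spread=1807/5400
  -> spread < 1/2 first at step 3
Step 4: max=1021963/432000, min=5761/2700, spread=33401/144000
Step 5: max=9005933/3888000, min=583391/270000, spread=3025513/19440000
Step 6: max=3575326867/1555200000, min=31555949/14400000, spread=53531/497664
Step 7: max=212656925849/93312000000, min=8567116051/3888000000, spread=450953/5971968
Step 8: max=12706343560603/5598720000000, min=1034128610519/466560000000, spread=3799043/71663616

Answer: 3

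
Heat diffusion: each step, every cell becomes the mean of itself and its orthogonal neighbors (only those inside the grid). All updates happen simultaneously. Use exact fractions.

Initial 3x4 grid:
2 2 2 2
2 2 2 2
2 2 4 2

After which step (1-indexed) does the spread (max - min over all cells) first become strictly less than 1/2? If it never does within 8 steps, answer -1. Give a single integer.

Step 1: max=8/3, min=2, spread=2/3
Step 2: max=151/60, min=2, spread=31/60
Step 3: max=1291/540, min=2, spread=211/540
  -> spread < 1/2 first at step 3
Step 4: max=124897/54000, min=1847/900, spread=14077/54000
Step 5: max=1112407/486000, min=111683/54000, spread=5363/24300
Step 6: max=32900809/14580000, min=62869/30000, spread=93859/583200
Step 7: max=1959874481/874800000, min=102536467/48600000, spread=4568723/34992000
Step 8: max=116756435629/52488000000, min=3097618889/1458000000, spread=8387449/83980800

Answer: 3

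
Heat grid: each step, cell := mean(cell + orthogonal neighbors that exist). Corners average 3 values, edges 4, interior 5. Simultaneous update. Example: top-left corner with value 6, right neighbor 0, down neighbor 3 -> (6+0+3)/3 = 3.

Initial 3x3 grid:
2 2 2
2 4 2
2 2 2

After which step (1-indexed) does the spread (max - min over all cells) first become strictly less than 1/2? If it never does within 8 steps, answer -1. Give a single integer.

Step 1: max=5/2, min=2, spread=1/2
Step 2: max=62/25, min=89/40, spread=51/200
  -> spread < 1/2 first at step 2
Step 3: max=5623/2400, min=407/180, spread=589/7200
Step 4: max=34943/15000, min=329081/144000, spread=31859/720000
Step 5: max=19971607/8640000, min=2064721/900000, spread=751427/43200000
Step 6: max=124634687/54000000, min=1191863129/518400000, spread=23149331/2592000000
Step 7: max=71690654263/31104000000, min=7454931889/3240000000, spread=616540643/155520000000
Step 8: max=447912453983/194400000000, min=4296412008761/1866240000000, spread=17737747379/9331200000000

Answer: 2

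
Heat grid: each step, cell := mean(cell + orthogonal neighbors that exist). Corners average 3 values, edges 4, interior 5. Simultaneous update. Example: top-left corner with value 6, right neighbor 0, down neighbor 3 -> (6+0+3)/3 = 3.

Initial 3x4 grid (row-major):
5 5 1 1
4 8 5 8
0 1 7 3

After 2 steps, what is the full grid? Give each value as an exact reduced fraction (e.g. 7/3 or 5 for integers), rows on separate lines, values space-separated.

After step 1:
  14/3 19/4 3 10/3
  17/4 23/5 29/5 17/4
  5/3 4 4 6
After step 2:
  41/9 1021/240 1013/240 127/36
  911/240 117/25 433/100 1163/240
  119/36 107/30 99/20 19/4

Answer: 41/9 1021/240 1013/240 127/36
911/240 117/25 433/100 1163/240
119/36 107/30 99/20 19/4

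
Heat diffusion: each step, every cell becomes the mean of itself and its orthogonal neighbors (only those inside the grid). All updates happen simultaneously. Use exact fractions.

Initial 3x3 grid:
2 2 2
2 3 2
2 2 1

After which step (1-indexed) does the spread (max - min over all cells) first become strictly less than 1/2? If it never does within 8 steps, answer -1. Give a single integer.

Answer: 2

Derivation:
Step 1: max=9/4, min=5/3, spread=7/12
Step 2: max=13/6, min=17/9, spread=5/18
  -> spread < 1/2 first at step 2
Step 3: max=767/360, min=262/135, spread=41/216
Step 4: max=45949/21600, min=32293/16200, spread=347/2592
Step 5: max=2726903/1296000, min=244237/121500, spread=2921/31104
Step 6: max=162836341/77760000, min=118281787/58320000, spread=24611/373248
Step 7: max=9719219327/4665600000, min=3563719357/1749600000, spread=207329/4478976
Step 8: max=581432199469/279936000000, min=429251356633/209952000000, spread=1746635/53747712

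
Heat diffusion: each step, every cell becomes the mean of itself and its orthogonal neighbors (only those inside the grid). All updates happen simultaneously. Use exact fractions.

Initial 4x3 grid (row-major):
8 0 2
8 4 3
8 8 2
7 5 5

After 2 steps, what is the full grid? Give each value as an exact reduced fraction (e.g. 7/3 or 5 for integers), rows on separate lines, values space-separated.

Answer: 95/18 151/40 95/36
1481/240 93/20 811/240
1609/240 57/10 333/80
62/9 1339/240 59/12

Derivation:
After step 1:
  16/3 7/2 5/3
  7 23/5 11/4
  31/4 27/5 9/2
  20/3 25/4 4
After step 2:
  95/18 151/40 95/36
  1481/240 93/20 811/240
  1609/240 57/10 333/80
  62/9 1339/240 59/12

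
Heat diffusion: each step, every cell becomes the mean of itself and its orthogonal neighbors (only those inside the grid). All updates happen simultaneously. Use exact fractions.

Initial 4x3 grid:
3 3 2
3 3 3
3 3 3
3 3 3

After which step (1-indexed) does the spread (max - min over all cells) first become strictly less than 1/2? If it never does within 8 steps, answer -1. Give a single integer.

Answer: 1

Derivation:
Step 1: max=3, min=8/3, spread=1/3
  -> spread < 1/2 first at step 1
Step 2: max=3, min=49/18, spread=5/18
Step 3: max=3, min=607/216, spread=41/216
Step 4: max=3, min=73543/25920, spread=4217/25920
Step 5: max=21521/7200, min=4456451/1555200, spread=38417/311040
Step 6: max=429403/144000, min=268735789/93312000, spread=1903471/18662400
Step 7: max=12844241/4320000, min=16195170911/5598720000, spread=18038617/223948800
Step 8: max=1153473241/388800000, min=974501417149/335923200000, spread=883978523/13436928000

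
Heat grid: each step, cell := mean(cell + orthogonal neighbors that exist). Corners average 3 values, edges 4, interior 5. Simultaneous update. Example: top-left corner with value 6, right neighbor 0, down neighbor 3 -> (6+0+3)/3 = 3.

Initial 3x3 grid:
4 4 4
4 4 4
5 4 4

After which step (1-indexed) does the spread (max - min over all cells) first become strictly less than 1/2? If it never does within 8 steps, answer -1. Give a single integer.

Step 1: max=13/3, min=4, spread=1/3
  -> spread < 1/2 first at step 1
Step 2: max=77/18, min=4, spread=5/18
Step 3: max=905/216, min=4, spread=41/216
Step 4: max=53971/12960, min=1451/360, spread=347/2592
Step 5: max=3217337/777600, min=14557/3600, spread=2921/31104
Step 6: max=192452539/46656000, min=1753483/432000, spread=24611/373248
Step 7: max=11516162033/2799360000, min=39536741/9720000, spread=207329/4478976
Step 8: max=689876352451/167961600000, min=2112401599/518400000, spread=1746635/53747712

Answer: 1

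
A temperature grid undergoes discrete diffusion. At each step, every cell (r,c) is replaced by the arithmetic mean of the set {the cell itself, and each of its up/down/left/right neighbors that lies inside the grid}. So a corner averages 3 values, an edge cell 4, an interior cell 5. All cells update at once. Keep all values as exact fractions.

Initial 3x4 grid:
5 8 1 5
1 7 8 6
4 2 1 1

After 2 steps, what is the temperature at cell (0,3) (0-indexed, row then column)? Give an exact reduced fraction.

Answer: 29/6

Derivation:
Step 1: cell (0,3) = 4
Step 2: cell (0,3) = 29/6
Full grid after step 2:
  85/18 1237/240 387/80 29/6
  329/80 114/25 233/50 61/15
  121/36 421/120 413/120 32/9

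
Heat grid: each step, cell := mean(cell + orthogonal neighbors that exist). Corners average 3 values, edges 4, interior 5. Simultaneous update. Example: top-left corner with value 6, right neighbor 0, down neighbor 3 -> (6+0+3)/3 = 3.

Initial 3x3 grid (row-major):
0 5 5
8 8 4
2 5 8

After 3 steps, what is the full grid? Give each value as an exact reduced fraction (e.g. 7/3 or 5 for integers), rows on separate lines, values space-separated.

Answer: 257/54 2383/480 2255/432
7159/1440 1589/300 15893/2880
751/144 15823/2880 617/108

Derivation:
After step 1:
  13/3 9/2 14/3
  9/2 6 25/4
  5 23/4 17/3
After step 2:
  40/9 39/8 185/36
  119/24 27/5 271/48
  61/12 269/48 53/9
After step 3:
  257/54 2383/480 2255/432
  7159/1440 1589/300 15893/2880
  751/144 15823/2880 617/108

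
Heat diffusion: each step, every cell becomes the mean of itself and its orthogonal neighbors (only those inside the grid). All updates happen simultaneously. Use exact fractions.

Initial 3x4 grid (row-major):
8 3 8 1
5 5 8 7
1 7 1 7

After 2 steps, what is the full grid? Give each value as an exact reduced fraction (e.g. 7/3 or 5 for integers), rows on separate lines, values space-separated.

After step 1:
  16/3 6 5 16/3
  19/4 28/5 29/5 23/4
  13/3 7/2 23/4 5
After step 2:
  193/36 329/60 83/15 193/36
  1201/240 513/100 279/50 1313/240
  151/36 1151/240 401/80 11/2

Answer: 193/36 329/60 83/15 193/36
1201/240 513/100 279/50 1313/240
151/36 1151/240 401/80 11/2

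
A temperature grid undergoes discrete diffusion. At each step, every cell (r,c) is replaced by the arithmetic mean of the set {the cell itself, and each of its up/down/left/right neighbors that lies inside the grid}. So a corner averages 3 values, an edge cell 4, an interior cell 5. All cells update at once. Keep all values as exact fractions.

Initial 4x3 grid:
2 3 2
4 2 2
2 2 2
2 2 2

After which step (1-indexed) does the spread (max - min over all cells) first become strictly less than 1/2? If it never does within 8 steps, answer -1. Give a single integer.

Step 1: max=3, min=2, spread=1
Step 2: max=53/20, min=2, spread=13/20
Step 3: max=1867/720, min=2, spread=427/720
Step 4: max=35663/14400, min=207/100, spread=1171/2880
  -> spread < 1/2 first at step 4
Step 5: max=6338111/2592000, min=37649/18000, spread=183331/518400
Step 6: max=372878189/155520000, min=2301431/1080000, spread=331777/1244160
Step 7: max=2460533039/1036800000, min=2905423/1350000, spread=9166727/41472000
Step 8: max=1315001178709/559872000000, min=8455430761/3888000000, spread=779353193/4478976000

Answer: 4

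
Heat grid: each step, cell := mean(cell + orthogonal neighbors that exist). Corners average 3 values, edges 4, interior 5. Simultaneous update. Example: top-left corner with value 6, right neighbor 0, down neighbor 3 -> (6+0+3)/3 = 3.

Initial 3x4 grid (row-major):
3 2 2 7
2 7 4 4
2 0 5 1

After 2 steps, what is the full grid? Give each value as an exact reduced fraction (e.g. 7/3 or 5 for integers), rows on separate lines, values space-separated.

After step 1:
  7/3 7/2 15/4 13/3
  7/2 3 22/5 4
  4/3 7/2 5/2 10/3
After step 2:
  28/9 151/48 959/240 145/36
  61/24 179/50 353/100 241/60
  25/9 31/12 103/30 59/18

Answer: 28/9 151/48 959/240 145/36
61/24 179/50 353/100 241/60
25/9 31/12 103/30 59/18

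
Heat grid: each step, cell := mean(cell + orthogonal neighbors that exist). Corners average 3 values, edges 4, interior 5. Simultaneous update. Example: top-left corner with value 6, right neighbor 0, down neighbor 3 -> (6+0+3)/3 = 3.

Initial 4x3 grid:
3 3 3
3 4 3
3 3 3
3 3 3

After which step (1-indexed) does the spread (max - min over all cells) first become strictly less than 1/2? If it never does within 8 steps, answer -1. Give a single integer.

Step 1: max=13/4, min=3, spread=1/4
  -> spread < 1/2 first at step 1
Step 2: max=323/100, min=3, spread=23/100
Step 3: max=15211/4800, min=1213/400, spread=131/960
Step 4: max=136151/43200, min=21991/7200, spread=841/8640
Step 5: max=54382051/17280000, min=4413373/1440000, spread=56863/691200
Step 6: max=488094341/155520000, min=39869543/12960000, spread=386393/6220800
Step 7: max=195017723131/62208000000, min=15972358813/5184000000, spread=26795339/497664000
Step 8: max=11681255714129/3732480000000, min=960206149667/311040000000, spread=254051069/5971968000

Answer: 1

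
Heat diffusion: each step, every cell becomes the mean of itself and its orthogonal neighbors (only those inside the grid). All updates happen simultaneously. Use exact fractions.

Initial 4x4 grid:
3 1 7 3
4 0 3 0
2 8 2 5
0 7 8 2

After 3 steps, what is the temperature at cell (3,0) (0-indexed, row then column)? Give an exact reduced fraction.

Step 1: cell (3,0) = 3
Step 2: cell (3,0) = 49/12
Step 3: cell (3,0) = 2771/720
Full grid after step 3:
  382/135 20629/7200 22733/7200 6389/2160
  20659/7200 2477/750 18779/6000 11779/3600
  2883/800 293/80 4071/1000 4249/1200
  2771/720 2681/600 859/200 173/40

Answer: 2771/720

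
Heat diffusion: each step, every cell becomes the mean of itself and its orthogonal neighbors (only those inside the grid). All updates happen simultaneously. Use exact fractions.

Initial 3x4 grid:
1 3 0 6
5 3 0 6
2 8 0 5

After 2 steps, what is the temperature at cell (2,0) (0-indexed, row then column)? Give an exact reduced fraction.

Answer: 11/3

Derivation:
Step 1: cell (2,0) = 5
Step 2: cell (2,0) = 11/3
Full grid after step 2:
  5/2 27/10 49/20 7/2
  291/80 267/100 307/100 823/240
  11/3 153/40 359/120 67/18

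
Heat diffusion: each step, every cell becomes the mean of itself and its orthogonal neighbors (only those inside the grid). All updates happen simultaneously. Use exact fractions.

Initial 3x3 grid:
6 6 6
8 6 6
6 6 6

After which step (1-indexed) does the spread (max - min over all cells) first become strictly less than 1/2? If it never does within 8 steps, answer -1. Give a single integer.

Step 1: max=20/3, min=6, spread=2/3
Step 2: max=787/120, min=6, spread=67/120
Step 3: max=6917/1080, min=607/100, spread=1807/5400
  -> spread < 1/2 first at step 3
Step 4: max=2749963/432000, min=16561/2700, spread=33401/144000
Step 5: max=24557933/3888000, min=1663391/270000, spread=3025513/19440000
Step 6: max=9796126867/1555200000, min=89155949/14400000, spread=53531/497664
Step 7: max=585904925849/93312000000, min=24119116051/3888000000, spread=450953/5971968
Step 8: max=35101223560603/5598720000000, min=2900368610519/466560000000, spread=3799043/71663616

Answer: 3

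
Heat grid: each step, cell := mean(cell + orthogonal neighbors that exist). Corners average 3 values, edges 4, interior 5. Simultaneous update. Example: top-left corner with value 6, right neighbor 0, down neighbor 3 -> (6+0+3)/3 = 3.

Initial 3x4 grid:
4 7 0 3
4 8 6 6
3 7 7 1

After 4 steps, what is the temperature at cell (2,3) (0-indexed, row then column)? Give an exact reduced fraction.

Step 1: cell (2,3) = 14/3
Step 2: cell (2,3) = 167/36
Step 3: cell (2,3) = 5147/1080
Step 4: cell (2,3) = 9674/2025
Full grid after step 4:
  217937/43200 118339/24000 330917/72000 31127/7200
  4504489/864000 1852181/360000 872653/180000 244729/54000
  690761/129600 573713/108000 547313/108000 9674/2025

Answer: 9674/2025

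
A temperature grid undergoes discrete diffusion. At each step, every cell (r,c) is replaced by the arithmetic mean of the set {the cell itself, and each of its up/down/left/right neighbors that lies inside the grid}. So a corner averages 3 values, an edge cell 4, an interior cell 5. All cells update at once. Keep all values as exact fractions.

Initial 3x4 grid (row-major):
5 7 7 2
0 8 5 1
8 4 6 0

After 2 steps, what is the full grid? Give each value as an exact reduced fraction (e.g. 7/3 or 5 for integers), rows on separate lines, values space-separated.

Answer: 16/3 26/5 311/60 127/36
361/80 287/50 106/25 49/15
21/4 381/80 1079/240 97/36

Derivation:
After step 1:
  4 27/4 21/4 10/3
  21/4 24/5 27/5 2
  4 13/2 15/4 7/3
After step 2:
  16/3 26/5 311/60 127/36
  361/80 287/50 106/25 49/15
  21/4 381/80 1079/240 97/36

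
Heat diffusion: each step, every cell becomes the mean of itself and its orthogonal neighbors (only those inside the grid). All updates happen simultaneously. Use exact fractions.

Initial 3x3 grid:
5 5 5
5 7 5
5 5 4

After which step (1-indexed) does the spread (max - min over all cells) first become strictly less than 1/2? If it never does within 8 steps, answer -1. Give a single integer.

Answer: 2

Derivation:
Step 1: max=11/2, min=14/3, spread=5/6
Step 2: max=269/50, min=91/18, spread=73/225
  -> spread < 1/2 first at step 2
Step 3: max=12713/2400, min=5477/1080, spread=4877/21600
Step 4: max=57079/10800, min=333799/64800, spread=347/2592
Step 5: max=3403163/648000, min=20053853/3888000, spread=2921/31104
Step 6: max=204009811/38880000, min=1208676991/233280000, spread=24611/373248
Step 7: max=12209637167/2332800000, min=72609919877/13996800000, spread=207329/4478976
Step 8: max=731876631199/139968000000, min=4363968615319/839808000000, spread=1746635/53747712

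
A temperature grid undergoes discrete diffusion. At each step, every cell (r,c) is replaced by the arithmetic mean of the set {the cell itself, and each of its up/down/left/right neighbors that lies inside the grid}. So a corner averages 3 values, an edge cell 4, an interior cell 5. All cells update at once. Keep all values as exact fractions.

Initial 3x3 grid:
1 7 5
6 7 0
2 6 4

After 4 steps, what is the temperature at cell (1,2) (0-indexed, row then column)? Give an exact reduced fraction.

Answer: 117409/27000

Derivation:
Step 1: cell (1,2) = 4
Step 2: cell (1,2) = 62/15
Step 3: cell (1,2) = 961/225
Step 4: cell (1,2) = 117409/27000
Full grid after step 4:
  74233/16200 976897/216000 11893/2700
  492511/108000 1604831/360000 117409/27000
  582689/129600 1271071/288000 556489/129600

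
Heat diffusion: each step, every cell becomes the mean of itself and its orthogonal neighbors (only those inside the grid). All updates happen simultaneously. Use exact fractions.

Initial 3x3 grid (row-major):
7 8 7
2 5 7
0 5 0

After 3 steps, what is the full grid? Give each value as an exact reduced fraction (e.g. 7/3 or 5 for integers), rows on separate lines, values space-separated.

Answer: 11389/2160 26941/4800 6457/1080
10133/2400 14413/3000 71923/14400
1901/540 26399/7200 3043/720

Derivation:
After step 1:
  17/3 27/4 22/3
  7/2 27/5 19/4
  7/3 5/2 4
After step 2:
  191/36 503/80 113/18
  169/40 229/50 1289/240
  25/9 427/120 15/4
After step 3:
  11389/2160 26941/4800 6457/1080
  10133/2400 14413/3000 71923/14400
  1901/540 26399/7200 3043/720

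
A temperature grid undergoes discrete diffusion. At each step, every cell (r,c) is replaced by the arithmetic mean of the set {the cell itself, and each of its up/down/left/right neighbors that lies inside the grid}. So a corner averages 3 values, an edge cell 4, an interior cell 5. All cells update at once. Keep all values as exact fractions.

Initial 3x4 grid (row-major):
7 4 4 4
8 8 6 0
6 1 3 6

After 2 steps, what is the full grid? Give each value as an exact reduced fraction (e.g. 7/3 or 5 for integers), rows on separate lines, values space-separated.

Answer: 58/9 1319/240 1027/240 67/18
1439/240 271/50 221/50 52/15
67/12 189/40 157/40 11/3

Derivation:
After step 1:
  19/3 23/4 9/2 8/3
  29/4 27/5 21/5 4
  5 9/2 4 3
After step 2:
  58/9 1319/240 1027/240 67/18
  1439/240 271/50 221/50 52/15
  67/12 189/40 157/40 11/3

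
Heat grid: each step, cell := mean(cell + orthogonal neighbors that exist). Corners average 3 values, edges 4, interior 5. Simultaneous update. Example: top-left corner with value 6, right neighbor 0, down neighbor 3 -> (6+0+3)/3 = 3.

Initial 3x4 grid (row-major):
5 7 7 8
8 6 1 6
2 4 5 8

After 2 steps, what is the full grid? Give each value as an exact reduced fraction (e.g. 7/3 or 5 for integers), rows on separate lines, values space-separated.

Answer: 109/18 179/30 6 37/6
1307/240 519/100 131/25 289/48
85/18 1117/240 241/48 199/36

Derivation:
After step 1:
  20/3 25/4 23/4 7
  21/4 26/5 5 23/4
  14/3 17/4 9/2 19/3
After step 2:
  109/18 179/30 6 37/6
  1307/240 519/100 131/25 289/48
  85/18 1117/240 241/48 199/36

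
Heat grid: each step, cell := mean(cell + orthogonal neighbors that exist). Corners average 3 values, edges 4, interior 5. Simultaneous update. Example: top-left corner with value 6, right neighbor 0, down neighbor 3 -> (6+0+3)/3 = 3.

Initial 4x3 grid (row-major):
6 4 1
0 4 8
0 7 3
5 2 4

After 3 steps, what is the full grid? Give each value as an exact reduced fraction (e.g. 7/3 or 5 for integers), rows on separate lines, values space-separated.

After step 1:
  10/3 15/4 13/3
  5/2 23/5 4
  3 16/5 11/2
  7/3 9/2 3
After step 2:
  115/36 961/240 145/36
  403/120 361/100 553/120
  331/120 104/25 157/40
  59/18 391/120 13/3
After step 3:
  7601/2160 53411/14400 9101/2160
  11629/3600 23689/6000 7277/1800
  12199/3600 10627/3000 1277/300
  1673/540 27053/7200 691/180

Answer: 7601/2160 53411/14400 9101/2160
11629/3600 23689/6000 7277/1800
12199/3600 10627/3000 1277/300
1673/540 27053/7200 691/180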